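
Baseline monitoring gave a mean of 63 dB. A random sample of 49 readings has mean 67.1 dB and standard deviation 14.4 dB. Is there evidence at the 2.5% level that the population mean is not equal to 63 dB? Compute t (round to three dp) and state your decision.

H0: μ = 63; H1: μ ≠ 63 (one-sample t-test, two-sided).
t = (x̄ − μ₀)/(s/√n) = (67.1 − 63)/(14.4/√49) = 1.993
df = n − 1 = 48
Two-sided p-value ≈ 0.052
Since p ≈ 0.052 > α = 0.025, fail to reject H0; the data do not provide sufficient evidence against H0.

t = 1.993; fail to reject H0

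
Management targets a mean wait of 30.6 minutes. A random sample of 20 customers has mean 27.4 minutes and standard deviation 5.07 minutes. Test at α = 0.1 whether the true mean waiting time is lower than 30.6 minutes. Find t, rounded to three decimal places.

H0: μ = 30.6; H1: μ < 30.6 (one-sample t-test, left-tailed).
t = (x̄ − μ₀)/(s/√n) = (27.4 − 30.6)/(5.07/√20) = -2.823
df = n − 1 = 19
p-value = P(T ≤ -2.823) ≈ 0.0054
Since p ≈ 0.0054 < α = 0.1, reject H0; the evidence is statistically significant.

-2.823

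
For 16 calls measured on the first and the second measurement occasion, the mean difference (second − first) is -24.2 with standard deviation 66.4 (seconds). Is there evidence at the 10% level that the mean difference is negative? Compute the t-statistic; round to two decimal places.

H0: μ_d = 0; H1: μ_d < 0 (paired t-test on the differences, left-tailed).
t = d̄/(s_d/√n) = -24.2/(66.4/√16) = -1.46
df = n − 1 = 15
p-value = P(T ≤ -1.46) ≈ 0.083
Since p ≈ 0.083 < α = 0.1, reject H0; the data support H1.

-1.46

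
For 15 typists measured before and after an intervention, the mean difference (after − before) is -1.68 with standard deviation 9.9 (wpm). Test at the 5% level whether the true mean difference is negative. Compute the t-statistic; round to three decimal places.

-0.657

H0: μ_d = 0; H1: μ_d < 0 (paired t-test on the differences, left-tailed).
t = d̄/(s_d/√n) = -1.68/(9.9/√15) = -0.657
df = n − 1 = 14
p-value = P(T ≤ -0.657) ≈ 0.2608
Since p ≈ 0.2608 > α = 0.05, fail to reject H0; the evidence is not statistically significant.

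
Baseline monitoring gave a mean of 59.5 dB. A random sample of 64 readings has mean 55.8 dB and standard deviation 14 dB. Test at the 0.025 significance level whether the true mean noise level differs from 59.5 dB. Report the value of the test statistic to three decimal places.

H0: μ = 59.5; H1: μ ≠ 59.5 (one-sample t-test, two-sided).
t = (x̄ − μ₀)/(s/√n) = (55.8 − 59.5)/(14/√64) = -2.114
df = n − 1 = 63
Two-sided p-value ≈ 0.038
Since p ≈ 0.038 > α = 0.025, fail to reject H0; the evidence is not statistically significant.

-2.114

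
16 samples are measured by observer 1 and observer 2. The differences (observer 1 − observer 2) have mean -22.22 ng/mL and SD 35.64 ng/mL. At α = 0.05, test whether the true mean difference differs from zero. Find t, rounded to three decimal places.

H0: μ_d = 0; H1: μ_d ≠ 0 (paired t-test on the differences, two-sided).
t = d̄/(s_d/√n) = -22.22/(35.64/√16) = -2.494
df = n − 1 = 15
Two-sided p-value ≈ 0.0248
Since p ≈ 0.0248 < α = 0.05, reject H0; the evidence is statistically significant.

-2.494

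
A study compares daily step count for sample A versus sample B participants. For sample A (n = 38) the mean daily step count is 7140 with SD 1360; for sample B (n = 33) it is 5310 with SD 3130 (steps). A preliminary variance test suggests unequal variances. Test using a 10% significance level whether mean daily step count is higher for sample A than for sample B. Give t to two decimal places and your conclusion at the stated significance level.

t = 3.11; reject H0

Let group 1 = sample A, group 2 = sample B. H0: μ_1 = μ_2; H1: μ_1 > μ_2 (Welch's two-sample t-test, right-tailed).
t = (x̄_1 − x̄_2)/√(s_1²/n_1 + s_2²/n_2) = (7140 − 5310)/√(1360²/38 + 3130²/33) = 3.11
Welch–Satterthwaite df ≈ 42.37
p-value = P(T ≥ 3.11) ≈ 0.002
Since p ≈ 0.002 < α = 0.1, reject H0; the data support H1.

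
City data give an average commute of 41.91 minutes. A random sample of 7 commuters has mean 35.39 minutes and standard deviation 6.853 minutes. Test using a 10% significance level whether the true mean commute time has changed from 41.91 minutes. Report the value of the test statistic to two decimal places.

H0: μ = 41.91; H1: μ ≠ 41.91 (one-sample t-test, two-sided).
t = (x̄ − μ₀)/(s/√n) = (35.39 − 41.91)/(6.853/√7) = -2.52
df = n − 1 = 6
Two-sided p-value ≈ 0.0455
Since p ≈ 0.0455 < α = 0.1, reject H0; the evidence is statistically significant.

-2.52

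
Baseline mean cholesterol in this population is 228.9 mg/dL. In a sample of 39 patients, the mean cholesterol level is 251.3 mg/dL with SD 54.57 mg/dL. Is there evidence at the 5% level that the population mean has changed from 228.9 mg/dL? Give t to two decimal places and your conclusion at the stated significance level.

H0: μ = 228.9; H1: μ ≠ 228.9 (one-sample t-test, two-sided).
t = (x̄ − μ₀)/(s/√n) = (251.3 − 228.9)/(54.57/√39) = 2.56
df = n − 1 = 38
Two-sided p-value ≈ 0.0144
Since p ≈ 0.0144 < α = 0.05, reject H0; the data support H1.

t = 2.56; reject H0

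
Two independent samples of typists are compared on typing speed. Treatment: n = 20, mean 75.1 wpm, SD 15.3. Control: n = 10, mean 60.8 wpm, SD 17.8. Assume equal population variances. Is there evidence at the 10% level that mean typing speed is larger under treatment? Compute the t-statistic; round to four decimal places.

Let group 1 = treatment, group 2 = control. H0: μ_1 = μ_2; H1: μ_1 > μ_2 (two-sample pooled-variance t-test, right-tailed).
s_p² = [(20−1)·15.3² + (10−1)·17.8²]/(20+10−2) = 260.688
t = (75.1 − 60.8)/√[260.688·(1/20 + 1/10)] = 2.2868
df = n₁ + n₂ − 2 = 28
p-value = P(T ≥ 2.2868) ≈ 0.0150
Since p ≈ 0.0150 < α = 0.1, reject H0; the evidence is statistically significant.

2.2868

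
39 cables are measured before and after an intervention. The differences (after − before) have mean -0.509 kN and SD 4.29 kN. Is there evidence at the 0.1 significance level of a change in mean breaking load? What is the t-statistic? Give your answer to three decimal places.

-0.741

H0: μ_d = 0; H1: μ_d ≠ 0 (paired t-test on the differences, two-sided).
t = d̄/(s_d/√n) = -0.509/(4.29/√39) = -0.741
df = n − 1 = 38
Two-sided p-value ≈ 0.463
Since p ≈ 0.463 > α = 0.1, fail to reject H0; the evidence is not statistically significant.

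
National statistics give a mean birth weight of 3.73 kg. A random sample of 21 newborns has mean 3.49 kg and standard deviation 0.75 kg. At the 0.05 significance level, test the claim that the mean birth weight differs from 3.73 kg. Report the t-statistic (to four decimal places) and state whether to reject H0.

t = -1.4664; fail to reject H0

H0: μ = 3.73; H1: μ ≠ 3.73 (one-sample t-test, two-sided).
t = (x̄ − μ₀)/(s/√n) = (3.49 − 3.73)/(0.75/√21) = -1.4664
df = n − 1 = 20
Two-sided p-value ≈ 0.158
Since p ≈ 0.158 > α = 0.05, fail to reject H0; the data do not provide sufficient evidence against H0.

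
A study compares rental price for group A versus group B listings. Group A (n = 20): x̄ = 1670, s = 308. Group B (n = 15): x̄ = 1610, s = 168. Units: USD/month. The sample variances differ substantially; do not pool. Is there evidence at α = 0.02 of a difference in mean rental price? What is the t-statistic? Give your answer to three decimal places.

0.737

Let group 1 = group A, group 2 = group B. H0: μ_1 = μ_2; H1: μ_1 ≠ μ_2 (Welch's two-sample t-test, two-sided).
t = (x̄_1 − x̄_2)/√(s_1²/n_1 + s_2²/n_2) = (1670 − 1610)/√(308²/20 + 168²/15) = 0.737
Welch–Satterthwaite df ≈ 30.54
Two-sided p-value ≈ 0.4666
Since p ≈ 0.4666 > α = 0.02, fail to reject H0; the evidence is not statistically significant.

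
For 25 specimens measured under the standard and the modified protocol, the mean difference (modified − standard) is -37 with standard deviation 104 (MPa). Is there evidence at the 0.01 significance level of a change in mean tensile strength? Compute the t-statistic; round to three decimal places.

H0: μ_d = 0; H1: μ_d ≠ 0 (paired t-test on the differences, two-sided).
t = d̄/(s_d/√n) = -37/(104/√25) = -1.779
df = n − 1 = 24
Two-sided p-value ≈ 0.0879
Since p ≈ 0.0879 > α = 0.01, fail to reject H0; the data do not provide sufficient evidence against H0.

-1.779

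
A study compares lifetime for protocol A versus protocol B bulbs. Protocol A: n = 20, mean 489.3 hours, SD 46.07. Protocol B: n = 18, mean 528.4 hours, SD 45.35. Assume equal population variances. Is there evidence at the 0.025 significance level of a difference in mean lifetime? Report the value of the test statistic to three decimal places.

-2.632

Let group 1 = protocol A, group 2 = protocol B. H0: μ_1 = μ_2; H1: μ_1 ≠ μ_2 (two-sample pooled-variance t-test, two-sided).
s_p² = [(20−1)·46.07² + (18−1)·45.35²]/(20+18−2) = 2091.36
t = (489.3 − 528.4)/√[2091.36·(1/20 + 1/18)] = -2.632
df = n₁ + n₂ − 2 = 36
Two-sided p-value ≈ 0.0124
Since p ≈ 0.0124 < α = 0.025, reject H0; the data support H1.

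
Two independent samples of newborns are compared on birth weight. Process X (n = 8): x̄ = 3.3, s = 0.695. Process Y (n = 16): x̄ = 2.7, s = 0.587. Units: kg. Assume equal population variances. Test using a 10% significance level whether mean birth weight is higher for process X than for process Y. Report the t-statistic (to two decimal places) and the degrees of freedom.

t = 2.22, df = 22

Let group 1 = process X, group 2 = process Y. H0: μ_1 = μ_2; H1: μ_1 > μ_2 (two-sample pooled-variance t-test, right-tailed).
s_p² = [(8−1)·0.695² + (16−1)·0.587²]/(8+16−2) = 0.388623
t = (3.3 − 2.7)/√[0.388623·(1/8 + 1/16)] = 2.22
df = n₁ + n₂ − 2 = 22
p-value = P(T ≥ 2.22) ≈ 0.018
Since p ≈ 0.018 < α = 0.1, reject H0; the evidence is statistically significant.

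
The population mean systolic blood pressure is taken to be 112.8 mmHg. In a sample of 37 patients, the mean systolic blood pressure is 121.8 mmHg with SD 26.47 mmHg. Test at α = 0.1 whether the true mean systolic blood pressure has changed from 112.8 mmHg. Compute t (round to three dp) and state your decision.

t = 2.068; reject H0

H0: μ = 112.8; H1: μ ≠ 112.8 (one-sample t-test, two-sided).
t = (x̄ − μ₀)/(s/√n) = (121.8 − 112.8)/(26.47/√37) = 2.068
df = n − 1 = 36
Two-sided p-value ≈ 0.046
Since p ≈ 0.046 < α = 0.1, reject H0; the data support H1.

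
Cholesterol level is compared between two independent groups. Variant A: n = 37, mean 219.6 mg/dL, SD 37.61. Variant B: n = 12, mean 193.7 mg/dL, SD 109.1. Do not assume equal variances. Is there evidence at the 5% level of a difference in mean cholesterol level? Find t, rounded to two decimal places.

Let group 1 = variant A, group 2 = variant B. H0: μ_1 = μ_2; H1: μ_1 ≠ μ_2 (Welch's two-sample t-test, two-sided).
t = (x̄_1 − x̄_2)/√(s_1²/n_1 + s_2²/n_2) = (219.6 − 193.7)/√(37.61²/37 + 109.1²/12) = 0.81
Welch–Satterthwaite df ≈ 11.86
Two-sided p-value ≈ 0.436
Since p ≈ 0.436 > α = 0.05, fail to reject H0; the data do not provide sufficient evidence against H0.

0.81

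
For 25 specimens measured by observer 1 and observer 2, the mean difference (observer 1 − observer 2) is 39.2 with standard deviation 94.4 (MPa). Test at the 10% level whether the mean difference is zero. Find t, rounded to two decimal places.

H0: μ_d = 0; H1: μ_d ≠ 0 (paired t-test on the differences, two-sided).
t = d̄/(s_d/√n) = 39.2/(94.4/√25) = 2.08
df = n − 1 = 24
Two-sided p-value ≈ 0.049
Since p ≈ 0.049 < α = 0.1, reject H0; the data support H1.

2.08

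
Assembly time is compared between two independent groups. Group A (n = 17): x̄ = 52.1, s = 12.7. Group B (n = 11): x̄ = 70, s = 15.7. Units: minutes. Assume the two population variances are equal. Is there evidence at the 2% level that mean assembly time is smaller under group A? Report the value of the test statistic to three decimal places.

-3.321

Let group 1 = group A, group 2 = group B. H0: μ_1 = μ_2; H1: μ_1 < μ_2 (two-sample pooled-variance t-test, left-tailed).
s_p² = [(17−1)·12.7² + (11−1)·15.7²]/(17+11−2) = 194.059
t = (52.1 − 70)/√[194.059·(1/17 + 1/11)] = -3.321
df = n₁ + n₂ − 2 = 26
p-value = P(T ≤ -3.321) ≈ 0.001
Since p ≈ 0.001 < α = 0.02, reject H0; the data support H1.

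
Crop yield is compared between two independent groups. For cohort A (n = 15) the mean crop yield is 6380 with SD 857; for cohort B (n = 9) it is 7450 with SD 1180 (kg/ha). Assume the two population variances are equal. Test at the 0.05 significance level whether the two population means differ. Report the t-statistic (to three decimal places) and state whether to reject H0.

t = -2.572; reject H0

Let group 1 = cohort A, group 2 = cohort B. H0: μ_1 = μ_2; H1: μ_1 ≠ μ_2 (two-sample pooled-variance t-test, two-sided).
s_p² = [(15−1)·857² + (9−1)·1180²]/(15+9−2) = 973704
t = (6380 − 7450)/√[973704·(1/15 + 1/9)] = -2.572
df = n₁ + n₂ − 2 = 22
Two-sided p-value ≈ 0.017
Since p ≈ 0.017 < α = 0.05, reject H0; the data support H1.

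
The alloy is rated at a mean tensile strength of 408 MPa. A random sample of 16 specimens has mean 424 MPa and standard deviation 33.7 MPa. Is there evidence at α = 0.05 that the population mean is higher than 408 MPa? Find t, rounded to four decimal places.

1.8991

H0: μ = 408; H1: μ > 408 (one-sample t-test, right-tailed).
t = (x̄ − μ₀)/(s/√n) = (424 − 408)/(33.7/√16) = 1.8991
df = n − 1 = 15
p-value = P(T ≥ 1.8991) ≈ 0.0385
Since p ≈ 0.0385 < α = 0.05, reject H0; the evidence is statistically significant.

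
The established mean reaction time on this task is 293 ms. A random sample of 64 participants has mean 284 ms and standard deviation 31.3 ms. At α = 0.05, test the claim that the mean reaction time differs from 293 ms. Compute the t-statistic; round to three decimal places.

H0: μ = 293; H1: μ ≠ 293 (one-sample t-test, two-sided).
t = (x̄ − μ₀)/(s/√n) = (284 − 293)/(31.3/√64) = -2.300
df = n − 1 = 63
Two-sided p-value ≈ 0.025
Since p ≈ 0.025 < α = 0.05, reject H0; the evidence is statistically significant.

-2.300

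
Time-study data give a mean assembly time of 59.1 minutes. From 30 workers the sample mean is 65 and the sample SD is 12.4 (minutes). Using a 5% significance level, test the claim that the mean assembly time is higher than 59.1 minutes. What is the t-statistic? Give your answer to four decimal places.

H0: μ = 59.1; H1: μ > 59.1 (one-sample t-test, right-tailed).
t = (x̄ − μ₀)/(s/√n) = (65 − 59.1)/(12.4/√30) = 2.6061
df = n − 1 = 29
p-value = P(T ≥ 2.6061) ≈ 0.007
Since p ≈ 0.007 < α = 0.05, reject H0; the data support H1.

2.6061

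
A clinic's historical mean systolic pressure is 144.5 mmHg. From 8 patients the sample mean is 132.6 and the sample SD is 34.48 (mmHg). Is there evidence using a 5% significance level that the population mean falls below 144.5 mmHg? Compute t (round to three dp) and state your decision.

t = -0.976; fail to reject H0

H0: μ = 144.5; H1: μ < 144.5 (one-sample t-test, left-tailed).
t = (x̄ − μ₀)/(s/√n) = (132.6 − 144.5)/(34.48/√8) = -0.976
df = n − 1 = 7
p-value = P(T ≤ -0.976) ≈ 0.1808
Since p ≈ 0.1808 > α = 0.05, fail to reject H0; the data do not provide sufficient evidence against H0.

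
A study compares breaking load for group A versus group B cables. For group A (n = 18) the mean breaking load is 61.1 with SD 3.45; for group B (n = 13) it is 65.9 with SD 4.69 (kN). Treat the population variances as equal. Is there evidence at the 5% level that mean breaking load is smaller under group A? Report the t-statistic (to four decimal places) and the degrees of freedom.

Let group 1 = group A, group 2 = group B. H0: μ_1 = μ_2; H1: μ_1 < μ_2 (two-sample pooled-variance t-test, left-tailed).
s_p² = [(18−1)·3.45² + (13−1)·4.69²]/(18+13−2) = 16.0792
t = (61.1 − 65.9)/√[16.0792·(1/18 + 1/13)] = -3.2888
df = n₁ + n₂ − 2 = 29
p-value = P(T ≤ -3.2888) ≈ 0.0013
Since p ≈ 0.0013 < α = 0.05, reject H0; the data support H1.

t = -3.2888, df = 29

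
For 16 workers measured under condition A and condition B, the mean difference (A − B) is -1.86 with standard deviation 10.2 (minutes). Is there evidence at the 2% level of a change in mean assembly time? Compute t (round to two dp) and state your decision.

t = -0.73; fail to reject H0

H0: μ_d = 0; H1: μ_d ≠ 0 (paired t-test on the differences, two-sided).
t = d̄/(s_d/√n) = -1.86/(10.2/√16) = -0.73
df = n − 1 = 15
Two-sided p-value ≈ 0.4770
Since p ≈ 0.4770 > α = 0.02, fail to reject H0; the data do not provide sufficient evidence against H0.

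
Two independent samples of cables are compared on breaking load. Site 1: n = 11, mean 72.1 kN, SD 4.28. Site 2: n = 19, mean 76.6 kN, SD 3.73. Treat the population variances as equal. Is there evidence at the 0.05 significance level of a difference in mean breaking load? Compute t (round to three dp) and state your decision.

t = -3.018; reject H0

Let group 1 = site 1, group 2 = site 2. H0: μ_1 = μ_2; H1: μ_1 ≠ μ_2 (two-sample pooled-variance t-test, two-sided).
s_p² = [(11−1)·4.28² + (19−1)·3.73²]/(11+19−2) = 15.4863
t = (72.1 − 76.6)/√[15.4863·(1/11 + 1/19)] = -3.018
df = n₁ + n₂ − 2 = 28
Two-sided p-value ≈ 0.0054
Since p ≈ 0.0054 < α = 0.05, reject H0; the evidence is statistically significant.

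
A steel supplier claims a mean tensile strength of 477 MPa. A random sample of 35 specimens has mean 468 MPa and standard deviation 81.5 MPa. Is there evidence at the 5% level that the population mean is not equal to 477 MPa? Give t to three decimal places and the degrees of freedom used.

H0: μ = 477; H1: μ ≠ 477 (one-sample t-test, two-sided).
t = (x̄ − μ₀)/(s/√n) = (468 − 477)/(81.5/√35) = -0.653
df = n − 1 = 34
Two-sided p-value ≈ 0.518
Since p ≈ 0.518 > α = 0.05, fail to reject H0; the data do not provide sufficient evidence against H0.

t = -0.653, df = 34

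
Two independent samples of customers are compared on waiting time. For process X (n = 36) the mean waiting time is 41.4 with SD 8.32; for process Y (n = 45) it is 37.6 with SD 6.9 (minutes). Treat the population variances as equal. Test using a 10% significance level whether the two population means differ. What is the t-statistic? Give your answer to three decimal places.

Let group 1 = process X, group 2 = process Y. H0: μ_1 = μ_2; H1: μ_1 ≠ μ_2 (two-sample pooled-variance t-test, two-sided).
s_p² = [(36−1)·8.32² + (45−1)·6.9²]/(36+45−2) = 57.1851
t = (41.4 − 37.6)/√[57.1851·(1/36 + 1/45)] = 2.247
df = n₁ + n₂ − 2 = 79
Two-sided p-value ≈ 0.027
Since p ≈ 0.027 < α = 0.1, reject H0; the evidence is statistically significant.

2.247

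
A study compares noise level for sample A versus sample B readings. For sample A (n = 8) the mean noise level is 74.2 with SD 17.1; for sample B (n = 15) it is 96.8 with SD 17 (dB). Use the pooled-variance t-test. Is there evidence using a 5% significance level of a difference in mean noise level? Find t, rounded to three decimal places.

Let group 1 = sample A, group 2 = sample B. H0: μ_1 = μ_2; H1: μ_1 ≠ μ_2 (two-sample pooled-variance t-test, two-sided).
s_p² = [(8−1)·17.1² + (15−1)·17²]/(8+15−2) = 290.137
t = (74.2 − 96.8)/√[290.137·(1/8 + 1/15)] = -3.031
df = n₁ + n₂ − 2 = 21
Two-sided p-value ≈ 0.006
Since p ≈ 0.006 < α = 0.05, reject H0; the evidence is statistically significant.

-3.031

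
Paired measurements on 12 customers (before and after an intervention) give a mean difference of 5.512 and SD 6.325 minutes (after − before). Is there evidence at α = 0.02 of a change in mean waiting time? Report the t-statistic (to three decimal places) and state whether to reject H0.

H0: μ_d = 0; H1: μ_d ≠ 0 (paired t-test on the differences, two-sided).
t = d̄/(s_d/√n) = 5.512/(6.325/√12) = 3.019
df = n − 1 = 11
Two-sided p-value ≈ 0.0117
Since p ≈ 0.0117 < α = 0.02, reject H0; the evidence is statistically significant.

t = 3.019; reject H0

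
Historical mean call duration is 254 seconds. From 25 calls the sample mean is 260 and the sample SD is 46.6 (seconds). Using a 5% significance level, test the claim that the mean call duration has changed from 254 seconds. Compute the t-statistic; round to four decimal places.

0.6438

H0: μ = 254; H1: μ ≠ 254 (one-sample t-test, two-sided).
t = (x̄ − μ₀)/(s/√n) = (260 − 254)/(46.6/√25) = 0.6438
df = n − 1 = 24
Two-sided p-value ≈ 0.5258
Since p ≈ 0.5258 > α = 0.05, fail to reject H0; the evidence is not statistically significant.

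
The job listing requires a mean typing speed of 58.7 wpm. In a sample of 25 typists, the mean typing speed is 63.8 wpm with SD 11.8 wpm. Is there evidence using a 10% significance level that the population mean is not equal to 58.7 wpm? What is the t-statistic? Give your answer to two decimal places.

2.16

H0: μ = 58.7; H1: μ ≠ 58.7 (one-sample t-test, two-sided).
t = (x̄ − μ₀)/(s/√n) = (63.8 − 58.7)/(11.8/√25) = 2.16
df = n − 1 = 24
Two-sided p-value ≈ 0.041
Since p ≈ 0.041 < α = 0.1, reject H0; the evidence is statistically significant.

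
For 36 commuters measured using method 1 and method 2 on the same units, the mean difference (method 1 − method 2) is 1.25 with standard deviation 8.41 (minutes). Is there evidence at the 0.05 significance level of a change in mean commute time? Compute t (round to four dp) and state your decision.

t = 0.8918; fail to reject H0

H0: μ_d = 0; H1: μ_d ≠ 0 (paired t-test on the differences, two-sided).
t = d̄/(s_d/√n) = 1.25/(8.41/√36) = 0.8918
df = n − 1 = 35
Two-sided p-value ≈ 0.379
Since p ≈ 0.379 > α = 0.05, fail to reject H0; the data do not provide sufficient evidence against H0.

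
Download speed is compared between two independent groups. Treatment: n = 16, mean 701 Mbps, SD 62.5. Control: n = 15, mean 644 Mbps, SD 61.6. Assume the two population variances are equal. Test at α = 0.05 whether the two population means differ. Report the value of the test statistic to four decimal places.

Let group 1 = treatment, group 2 = control. H0: μ_1 = μ_2; H1: μ_1 ≠ μ_2 (two-sample pooled-variance t-test, two-sided).
s_p² = [(16−1)·62.5² + (15−1)·61.6²]/(16+15−2) = 3852.33
t = (701 − 644)/√[3852.33·(1/16 + 1/15)] = 2.5553
df = n₁ + n₂ − 2 = 29
Two-sided p-value ≈ 0.0161
Since p ≈ 0.0161 < α = 0.05, reject H0; the evidence is statistically significant.

2.5553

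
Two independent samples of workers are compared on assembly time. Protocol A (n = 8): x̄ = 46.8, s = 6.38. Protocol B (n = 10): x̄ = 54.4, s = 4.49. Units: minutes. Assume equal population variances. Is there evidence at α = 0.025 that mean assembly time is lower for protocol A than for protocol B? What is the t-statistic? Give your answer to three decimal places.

-2.968

Let group 1 = protocol A, group 2 = protocol B. H0: μ_1 = μ_2; H1: μ_1 < μ_2 (two-sample pooled-variance t-test, left-tailed).
s_p² = [(8−1)·6.38² + (10−1)·4.49²]/(8+10−2) = 29.1482
t = (46.8 − 54.4)/√[29.1482·(1/8 + 1/10)] = -2.968
df = n₁ + n₂ − 2 = 16
p-value = P(T ≤ -2.968) ≈ 0.0045
Since p ≈ 0.0045 < α = 0.025, reject H0; the data support H1.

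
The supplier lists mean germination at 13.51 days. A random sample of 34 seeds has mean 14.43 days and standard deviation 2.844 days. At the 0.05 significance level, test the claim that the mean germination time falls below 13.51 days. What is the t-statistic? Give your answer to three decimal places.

H0: μ = 13.51; H1: μ < 13.51 (one-sample t-test, left-tailed).
t = (x̄ − μ₀)/(s/√n) = (14.43 − 13.51)/(2.844/√34) = 1.886
df = n − 1 = 33
p-value = P(T ≤ 1.886) ≈ 0.966
Since p ≈ 0.966 > α = 0.05, fail to reject H0; the evidence is not statistically significant.

1.886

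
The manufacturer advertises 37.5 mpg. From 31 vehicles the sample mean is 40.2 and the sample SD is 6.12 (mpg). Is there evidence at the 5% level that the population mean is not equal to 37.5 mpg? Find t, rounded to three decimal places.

H0: μ = 37.5; H1: μ ≠ 37.5 (one-sample t-test, two-sided).
t = (x̄ − μ₀)/(s/√n) = (40.2 − 37.5)/(6.12/√31) = 2.456
df = n − 1 = 30
Two-sided p-value ≈ 0.0200
Since p ≈ 0.0200 < α = 0.05, reject H0; the data support H1.

2.456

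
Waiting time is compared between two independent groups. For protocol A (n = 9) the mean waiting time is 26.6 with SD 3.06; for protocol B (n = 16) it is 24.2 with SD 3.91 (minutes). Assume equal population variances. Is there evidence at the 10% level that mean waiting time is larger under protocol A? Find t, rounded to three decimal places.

Let group 1 = protocol A, group 2 = protocol B. H0: μ_1 = μ_2; H1: μ_1 > μ_2 (two-sample pooled-variance t-test, right-tailed).
s_p² = [(9−1)·3.06² + (16−1)·3.91²]/(9+16−2) = 13.2274
t = (26.6 − 24.2)/√[13.2274·(1/9 + 1/16)] = 1.584
df = n₁ + n₂ − 2 = 23
p-value = P(T ≥ 1.584) ≈ 0.063
Since p ≈ 0.063 < α = 0.1, reject H0; the evidence is statistically significant.

1.584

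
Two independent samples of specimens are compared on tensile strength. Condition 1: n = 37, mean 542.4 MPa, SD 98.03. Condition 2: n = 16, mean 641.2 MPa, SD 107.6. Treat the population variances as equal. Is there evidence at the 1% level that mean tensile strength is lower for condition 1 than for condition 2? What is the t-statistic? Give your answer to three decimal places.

Let group 1 = condition 1, group 2 = condition 2. H0: μ_1 = μ_2; H1: μ_1 < μ_2 (two-sample pooled-variance t-test, left-tailed).
s_p² = [(37−1)·98.03² + (16−1)·107.6²]/(37+16−2) = 10188.7
t = (542.4 − 641.2)/√[10188.7·(1/37 + 1/16)] = -3.271
df = n₁ + n₂ − 2 = 51
p-value = P(T ≤ -3.271) ≈ 0.001
Since p ≈ 0.001 < α = 0.01, reject H0; the evidence is statistically significant.

-3.271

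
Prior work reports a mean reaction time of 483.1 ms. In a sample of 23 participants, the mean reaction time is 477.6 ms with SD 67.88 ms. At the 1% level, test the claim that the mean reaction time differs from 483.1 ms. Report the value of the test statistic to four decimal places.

H0: μ = 483.1; H1: μ ≠ 483.1 (one-sample t-test, two-sided).
t = (x̄ − μ₀)/(s/√n) = (477.6 − 483.1)/(67.88/√23) = -0.3886
df = n − 1 = 22
Two-sided p-value ≈ 0.7013
Since p ≈ 0.7013 > α = 0.01, fail to reject H0; the evidence is not statistically significant.

-0.3886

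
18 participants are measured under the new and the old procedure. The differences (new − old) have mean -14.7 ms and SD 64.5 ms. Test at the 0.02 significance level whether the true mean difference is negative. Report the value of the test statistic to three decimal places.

-0.967

H0: μ_d = 0; H1: μ_d < 0 (paired t-test on the differences, left-tailed).
t = d̄/(s_d/√n) = -14.7/(64.5/√18) = -0.967
df = n − 1 = 17
p-value = P(T ≤ -0.967) ≈ 0.1736
Since p ≈ 0.1736 > α = 0.02, fail to reject H0; the data do not provide sufficient evidence against H0.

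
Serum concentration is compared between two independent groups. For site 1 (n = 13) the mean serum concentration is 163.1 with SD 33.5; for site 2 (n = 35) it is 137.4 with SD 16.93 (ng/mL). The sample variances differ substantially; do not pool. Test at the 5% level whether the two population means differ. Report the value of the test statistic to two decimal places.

Let group 1 = site 1, group 2 = site 2. H0: μ_1 = μ_2; H1: μ_1 ≠ μ_2 (Welch's two-sample t-test, two-sided).
t = (x̄_1 − x̄_2)/√(s_1²/n_1 + s_2²/n_2) = (163.1 − 137.4)/√(33.5²/13 + 16.93²/35) = 2.64
Welch–Satterthwaite df ≈ 14.34
Two-sided p-value ≈ 0.019
Since p ≈ 0.019 < α = 0.05, reject H0; the data support H1.

2.64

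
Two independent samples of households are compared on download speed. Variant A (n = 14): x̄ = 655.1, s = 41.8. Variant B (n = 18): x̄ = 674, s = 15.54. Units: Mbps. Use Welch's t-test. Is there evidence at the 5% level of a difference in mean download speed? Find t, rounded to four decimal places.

-1.6076

Let group 1 = variant A, group 2 = variant B. H0: μ_1 = μ_2; H1: μ_1 ≠ μ_2 (Welch's two-sample t-test, two-sided).
t = (x̄_1 − x̄_2)/√(s_1²/n_1 + s_2²/n_2) = (655.1 − 674)/√(41.8²/14 + 15.54²/18) = -1.6076
Welch–Satterthwaite df ≈ 15.81
Two-sided p-value ≈ 0.1277
Since p ≈ 0.1277 > α = 0.05, fail to reject H0; the data do not provide sufficient evidence against H0.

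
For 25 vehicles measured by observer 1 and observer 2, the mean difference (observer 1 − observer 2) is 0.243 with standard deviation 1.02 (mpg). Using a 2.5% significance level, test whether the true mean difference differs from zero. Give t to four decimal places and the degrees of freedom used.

t = 1.1912, df = 24

H0: μ_d = 0; H1: μ_d ≠ 0 (paired t-test on the differences, two-sided).
t = d̄/(s_d/√n) = 0.243/(1.02/√25) = 1.1912
df = n − 1 = 24
Two-sided p-value ≈ 0.245
Since p ≈ 0.245 > α = 0.025, fail to reject H0; the data do not provide sufficient evidence against H0.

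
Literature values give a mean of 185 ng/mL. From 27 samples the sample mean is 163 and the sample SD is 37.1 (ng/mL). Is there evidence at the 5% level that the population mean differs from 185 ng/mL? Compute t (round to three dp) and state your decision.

t = -3.081; reject H0

H0: μ = 185; H1: μ ≠ 185 (one-sample t-test, two-sided).
t = (x̄ − μ₀)/(s/√n) = (163 − 185)/(37.1/√27) = -3.081
df = n − 1 = 26
Two-sided p-value ≈ 0.0048
Since p ≈ 0.0048 < α = 0.05, reject H0; the evidence is statistically significant.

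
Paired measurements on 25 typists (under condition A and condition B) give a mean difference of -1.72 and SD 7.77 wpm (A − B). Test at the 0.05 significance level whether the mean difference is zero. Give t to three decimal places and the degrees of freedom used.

H0: μ_d = 0; H1: μ_d ≠ 0 (paired t-test on the differences, two-sided).
t = d̄/(s_d/√n) = -1.72/(7.77/√25) = -1.107
df = n − 1 = 24
Two-sided p-value ≈ 0.279
Since p ≈ 0.279 > α = 0.05, fail to reject H0; the evidence is not statistically significant.

t = -1.107, df = 24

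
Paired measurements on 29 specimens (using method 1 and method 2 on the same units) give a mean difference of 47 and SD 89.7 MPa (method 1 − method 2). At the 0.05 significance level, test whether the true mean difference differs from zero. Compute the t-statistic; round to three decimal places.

2.822

H0: μ_d = 0; H1: μ_d ≠ 0 (paired t-test on the differences, two-sided).
t = d̄/(s_d/√n) = 47/(89.7/√29) = 2.822
df = n − 1 = 28
Two-sided p-value ≈ 0.0087
Since p ≈ 0.0087 < α = 0.05, reject H0; the data support H1.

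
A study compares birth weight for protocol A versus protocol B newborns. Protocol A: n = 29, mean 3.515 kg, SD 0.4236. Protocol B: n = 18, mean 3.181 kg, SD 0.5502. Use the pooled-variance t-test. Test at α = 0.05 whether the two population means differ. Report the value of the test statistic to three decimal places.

2.341

Let group 1 = protocol A, group 2 = protocol B. H0: μ_1 = μ_2; H1: μ_1 ≠ μ_2 (two-sample pooled-variance t-test, two-sided).
s_p² = [(29−1)·0.4236² + (18−1)·0.5502²]/(29+18−2) = 0.226011
t = (3.515 − 3.181)/√[0.226011·(1/29 + 1/18)] = 2.341
df = n₁ + n₂ − 2 = 45
Two-sided p-value ≈ 0.024
Since p ≈ 0.024 < α = 0.05, reject H0; the evidence is statistically significant.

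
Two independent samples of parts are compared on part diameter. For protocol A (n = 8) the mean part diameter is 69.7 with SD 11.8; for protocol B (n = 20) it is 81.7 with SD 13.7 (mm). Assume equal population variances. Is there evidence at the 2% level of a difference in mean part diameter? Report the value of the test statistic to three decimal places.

Let group 1 = protocol A, group 2 = protocol B. H0: μ_1 = μ_2; H1: μ_1 ≠ μ_2 (two-sample pooled-variance t-test, two-sided).
s_p² = [(8−1)·11.8² + (20−1)·13.7²]/(8+20−2) = 174.646
t = (69.7 − 81.7)/√[174.646·(1/8 + 1/20)] = -2.171
df = n₁ + n₂ − 2 = 26
Two-sided p-value ≈ 0.039
Since p ≈ 0.039 > α = 0.02, fail to reject H0; the evidence is not statistically significant.

-2.171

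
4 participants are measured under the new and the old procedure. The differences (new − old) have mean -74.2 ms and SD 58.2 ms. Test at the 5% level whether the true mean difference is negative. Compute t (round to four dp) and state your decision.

t = -2.5498; reject H0

H0: μ_d = 0; H1: μ_d < 0 (paired t-test on the differences, left-tailed).
t = d̄/(s_d/√n) = -74.2/(58.2/√4) = -2.5498
df = n − 1 = 3
p-value = P(T ≤ -2.5498) ≈ 0.042
Since p ≈ 0.042 < α = 0.05, reject H0; the data support H1.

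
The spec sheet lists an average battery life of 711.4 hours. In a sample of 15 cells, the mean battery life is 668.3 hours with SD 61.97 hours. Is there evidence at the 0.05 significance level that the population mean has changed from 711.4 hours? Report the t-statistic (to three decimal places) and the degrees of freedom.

H0: μ = 711.4; H1: μ ≠ 711.4 (one-sample t-test, two-sided).
t = (x̄ − μ₀)/(s/√n) = (668.3 − 711.4)/(61.97/√15) = -2.694
df = n − 1 = 14
Two-sided p-value ≈ 0.0175
Since p ≈ 0.0175 < α = 0.05, reject H0; the data support H1.

t = -2.694, df = 14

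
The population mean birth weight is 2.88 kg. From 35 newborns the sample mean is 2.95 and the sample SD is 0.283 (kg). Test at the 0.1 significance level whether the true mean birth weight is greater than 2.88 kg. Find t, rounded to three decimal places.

H0: μ = 2.88; H1: μ > 2.88 (one-sample t-test, right-tailed).
t = (x̄ − μ₀)/(s/√n) = (2.95 − 2.88)/(0.283/√35) = 1.463
df = n − 1 = 34
p-value = P(T ≥ 1.463) ≈ 0.076
Since p ≈ 0.076 < α = 0.1, reject H0; the evidence is statistically significant.

1.463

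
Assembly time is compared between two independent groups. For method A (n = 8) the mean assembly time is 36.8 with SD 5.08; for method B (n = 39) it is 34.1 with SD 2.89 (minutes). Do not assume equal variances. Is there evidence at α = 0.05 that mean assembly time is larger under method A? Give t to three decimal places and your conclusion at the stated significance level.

Let group 1 = method A, group 2 = method B. H0: μ_1 = μ_2; H1: μ_1 > μ_2 (Welch's two-sample t-test, right-tailed).
t = (x̄_1 − x̄_2)/√(s_1²/n_1 + s_2²/n_2) = (36.8 − 34.1)/√(5.08²/8 + 2.89²/39) = 1.456
Welch–Satterthwaite df ≈ 7.95
p-value = P(T ≥ 1.456) ≈ 0.092
Since p ≈ 0.092 > α = 0.05, fail to reject H0; the evidence is not statistically significant.

t = 1.456; fail to reject H0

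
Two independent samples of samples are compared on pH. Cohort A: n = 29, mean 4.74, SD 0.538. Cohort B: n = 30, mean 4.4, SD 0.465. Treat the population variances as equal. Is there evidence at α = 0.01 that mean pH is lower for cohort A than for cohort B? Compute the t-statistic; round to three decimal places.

Let group 1 = cohort A, group 2 = cohort B. H0: μ_1 = μ_2; H1: μ_1 < μ_2 (two-sample pooled-variance t-test, left-tailed).
s_p² = [(29−1)·0.538² + (30−1)·0.465²]/(29+30−2) = 0.252192
t = (4.74 − 4.4)/√[0.252192·(1/29 + 1/30)] = 2.600
df = n₁ + n₂ − 2 = 57
p-value = P(T ≤ 2.600) ≈ 0.994
Since p ≈ 0.994 > α = 0.01, fail to reject H0; the evidence is not statistically significant.

2.600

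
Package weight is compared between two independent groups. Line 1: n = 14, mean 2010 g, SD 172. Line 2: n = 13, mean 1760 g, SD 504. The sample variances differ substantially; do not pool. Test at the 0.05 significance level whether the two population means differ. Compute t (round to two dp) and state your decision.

t = 1.70; fail to reject H0

Let group 1 = line 1, group 2 = line 2. H0: μ_1 = μ_2; H1: μ_1 ≠ μ_2 (Welch's two-sample t-test, two-sided).
t = (x̄_1 − x̄_2)/√(s_1²/n_1 + s_2²/n_2) = (2010 − 1760)/√(172²/14 + 504²/13) = 1.70
Welch–Satterthwaite df ≈ 14.58
Two-sided p-value ≈ 0.1106
Since p ≈ 0.1106 > α = 0.05, fail to reject H0; the evidence is not statistically significant.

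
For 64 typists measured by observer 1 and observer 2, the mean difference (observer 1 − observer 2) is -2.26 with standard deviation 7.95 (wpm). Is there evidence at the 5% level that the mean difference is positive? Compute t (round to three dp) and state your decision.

H0: μ_d = 0; H1: μ_d > 0 (paired t-test on the differences, right-tailed).
t = d̄/(s_d/√n) = -2.26/(7.95/√64) = -2.274
df = n − 1 = 63
p-value = P(T ≥ -2.274) ≈ 0.9868
Since p ≈ 0.9868 > α = 0.05, fail to reject H0; the evidence is not statistically significant.

t = -2.274; fail to reject H0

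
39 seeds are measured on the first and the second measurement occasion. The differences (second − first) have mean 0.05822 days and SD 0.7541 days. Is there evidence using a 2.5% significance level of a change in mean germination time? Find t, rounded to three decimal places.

H0: μ_d = 0; H1: μ_d ≠ 0 (paired t-test on the differences, two-sided).
t = d̄/(s_d/√n) = 0.05822/(0.7541/√39) = 0.482
df = n − 1 = 38
Two-sided p-value ≈ 0.632
Since p ≈ 0.632 > α = 0.025, fail to reject H0; the data do not provide sufficient evidence against H0.

0.482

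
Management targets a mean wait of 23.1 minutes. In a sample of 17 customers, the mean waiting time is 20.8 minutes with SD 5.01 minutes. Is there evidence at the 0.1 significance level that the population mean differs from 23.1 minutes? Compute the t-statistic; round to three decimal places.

-1.893

H0: μ = 23.1; H1: μ ≠ 23.1 (one-sample t-test, two-sided).
t = (x̄ − μ₀)/(s/√n) = (20.8 − 23.1)/(5.01/√17) = -1.893
df = n − 1 = 16
Two-sided p-value ≈ 0.077
Since p ≈ 0.077 < α = 0.1, reject H0; the data support H1.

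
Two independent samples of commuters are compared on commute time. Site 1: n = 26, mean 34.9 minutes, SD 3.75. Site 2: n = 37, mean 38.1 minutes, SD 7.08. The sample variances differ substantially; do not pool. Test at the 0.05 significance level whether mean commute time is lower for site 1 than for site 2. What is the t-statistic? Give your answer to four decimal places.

Let group 1 = site 1, group 2 = site 2. H0: μ_1 = μ_2; H1: μ_1 < μ_2 (Welch's two-sample t-test, left-tailed).
t = (x̄_1 − x̄_2)/√(s_1²/n_1 + s_2²/n_2) = (34.9 − 38.1)/√(3.75²/26 + 7.08²/37) = -2.3242
Welch–Satterthwaite df ≈ 57.33
p-value = P(T ≤ -2.3242) ≈ 0.012
Since p ≈ 0.012 < α = 0.05, reject H0; the evidence is statistically significant.

-2.3242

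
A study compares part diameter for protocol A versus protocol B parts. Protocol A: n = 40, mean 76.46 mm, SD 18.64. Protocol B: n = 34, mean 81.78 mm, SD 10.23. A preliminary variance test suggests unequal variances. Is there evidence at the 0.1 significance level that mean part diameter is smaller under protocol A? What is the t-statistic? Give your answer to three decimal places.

-1.551

Let group 1 = protocol A, group 2 = protocol B. H0: μ_1 = μ_2; H1: μ_1 < μ_2 (Welch's two-sample t-test, left-tailed).
t = (x̄_1 − x̄_2)/√(s_1²/n_1 + s_2²/n_2) = (76.46 − 81.78)/√(18.64²/40 + 10.23²/34) = -1.551
Welch–Satterthwaite df ≈ 62.29
p-value = P(T ≤ -1.551) ≈ 0.063
Since p ≈ 0.063 < α = 0.1, reject H0; the evidence is statistically significant.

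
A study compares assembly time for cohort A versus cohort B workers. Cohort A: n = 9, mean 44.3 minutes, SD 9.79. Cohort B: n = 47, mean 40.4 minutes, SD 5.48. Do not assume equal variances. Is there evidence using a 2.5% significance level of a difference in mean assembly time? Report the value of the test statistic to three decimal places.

Let group 1 = cohort A, group 2 = cohort B. H0: μ_1 = μ_2; H1: μ_1 ≠ μ_2 (Welch's two-sample t-test, two-sided).
t = (x̄_1 − x̄_2)/√(s_1²/n_1 + s_2²/n_2) = (44.3 − 40.4)/√(9.79²/9 + 5.48²/47) = 1.161
Welch–Satterthwaite df ≈ 8.98
Two-sided p-value ≈ 0.276
Since p ≈ 0.276 > α = 0.025, fail to reject H0; the data do not provide sufficient evidence against H0.

1.161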